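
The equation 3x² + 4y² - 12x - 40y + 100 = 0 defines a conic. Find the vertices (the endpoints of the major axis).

Group: 3(x² - 4x) + 4(y² - 10y) = -100
Complete the square: 3(x - 2)² + 4(y - 5)² = -100 + 12 + 100 = 12
Divide by 12: (x - 2)²/4 + (y - 5)²/3 = 1
Ellipse, center (2, 5), major axis horizontal; a² = 4, b² = 3.
a = 2. Vertices at (h ± a, k).

(0, 5) and (4, 5)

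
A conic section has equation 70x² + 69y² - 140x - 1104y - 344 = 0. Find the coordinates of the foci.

Group: 70(x² - 2x) + 69(y² - 16y) = 344
Completing the square gives 70(x - 1)² + 69(y - 8)² = 344 + 70 + 4416 = 4830.
Dividing both sides by 4830: (x - 1)²/69 + (y - 8)²/70 = 1
Ellipse, center (1, 8), major axis vertical; a² = 70, b² = 69.
c² = a² - b² = 70 - 69 = 1, so c = 1.
Foci lie on the vertical axis through the center: (h, k ± c).

(1, 7) and (1, 9)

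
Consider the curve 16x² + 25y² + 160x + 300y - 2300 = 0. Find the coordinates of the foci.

16(x² + 10x) + 25(y² + 12y) = 2300
Complete the square: 16(x + 5)² + 25(y + 6)² = 2300 + 400 + 900 = 3600
Divide by 3600: (x + 5)²/225 + (y + 6)²/144 = 1
Ellipse, center (-5, -6), major axis horizontal; a² = 225, b² = 144.
c² = a² - b² = 225 - 144 = 81, so c = 9.
Foci lie on the horizontal axis through the center: (h ± c, k).

(-14, -6) and (4, -6)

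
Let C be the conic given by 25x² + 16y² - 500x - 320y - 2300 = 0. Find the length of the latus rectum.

Group the x- and y-terms: 25(x² - 20x) + 16(y² - 20y) = 2300
Completing the square gives 25(x - 10)² + 16(y - 10)² = 2300 + 2500 + 1600 = 6400.
Divide through by 6400 to get (x - 10)²/256 + (y - 10)²/400 = 1.
Ellipse, center (10, 10), major axis vertical; a² = 400, b² = 256.
Latus rectum length = 2b²/a = 2·256/20 = 128/5.

128/5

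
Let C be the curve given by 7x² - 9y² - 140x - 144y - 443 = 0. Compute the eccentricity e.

e = 4/3

7(x² - 20x) -9(y² + 16y) = 443
Completing the square gives 7(x - 10)² -9(y + 8)² = 443 + 700 - 576 = 567.
Dividing both sides by 567: (x - 10)²/81 - (y + 8)²/63 = 1
Hyperbola, center (10, -8), transverse axis horizontal; a² = 81, b² = 63.
c² = a² + b² = 144, so c = 12.
e = c/a = 12/9 = 4/3.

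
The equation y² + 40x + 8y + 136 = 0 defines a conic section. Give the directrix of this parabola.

x = 7

Only y is squared. Complete the square in y: (y + 4)² = -40(x + 3).
Vertex (-3, -4); 4p = -40 so p = -10. Opens left.
Directrix is the vertical line x = h − p = -3 − (-10) = 7.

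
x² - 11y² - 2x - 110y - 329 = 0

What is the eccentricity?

e = 2√33/11

Collect terms: (x² - 2x) -11(y² + 10y) = 329
Completing the square gives (x - 1)² -11(y + 5)² = 329 + 1 - 275 = 55.
Dividing both sides by 55: (x - 1)²/55 - (y + 5)²/5 = 1
Hyperbola, center (1, -5), transverse axis horizontal; a² = 55, b² = 5.
c² = a² + b² = 60, so c = 2√15.
e = c/a = 2√15/√55 = 2√33/11.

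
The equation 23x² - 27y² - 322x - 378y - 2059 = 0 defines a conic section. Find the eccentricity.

e = 5√6/9

Rearranging, 23(x² - 14x) -27(y² + 14y) = 2059.
Completing the square gives 23(x - 7)² -27(y + 7)² = 2059 + 1127 - 1323 = 1863.
Dividing both sides by 1863: (x - 7)²/81 - (y + 7)²/69 = 1
Hyperbola, center (7, -7), transverse axis horizontal; a² = 81, b² = 69.
c² = a² + b² = 150, so c = 5√6.
e = c/a = 5√6/9.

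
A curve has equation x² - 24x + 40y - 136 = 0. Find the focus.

(12, -3)

Only x is squared. Complete the square in x: (x - 12)² = -40(y - 7).
Vertex (12, 7); 4p = -40 so p = -10. Opens down.
Focus is p units from the vertex along the axis: (h, k + p).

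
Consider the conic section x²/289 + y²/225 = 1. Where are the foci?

Center (0, 0). The larger denominator 289 sits under the x-term, so the major axis is horizontal; a² = 289, b² = 225.
c² = a² - b² = 289 - 225 = 64, so c = 8.
Foci lie on the horizontal axis through the center: (h ± c, k).

(-8, 0) and (8, 0)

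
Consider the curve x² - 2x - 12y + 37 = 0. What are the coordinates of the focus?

Only x is squared. Complete the square in x: (x - 1)² = 12(y - 3).
Vertex (1, 3); 4p = 12 so p = 3. Opens up.
Focus is p units from the vertex along the axis: (h, k + p).

(1, 6)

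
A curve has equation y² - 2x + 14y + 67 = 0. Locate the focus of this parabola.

(19/2, -7)

Only y is squared. Complete the square in y: (y + 7)² = 2(x - 9).
Vertex (9, -7); 4p = 2 so p = 1/2. Opens right.
Focus is p units from the vertex along the axis: (h + p, k).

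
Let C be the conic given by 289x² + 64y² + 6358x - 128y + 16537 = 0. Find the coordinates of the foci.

(-11, -14) and (-11, 16)

Group: 289(x² + 22x) + 64(y² - 2y) = -16537
289(x + 11)² + 64(y - 1)² = -16537 + 34969 + 64 = 18496
Divide through by 18496 to get (x + 11)²/64 + (y - 1)²/289 = 1.
Ellipse, center (-11, 1), major axis vertical; a² = 289, b² = 64.
c² = a² - b² = 289 - 64 = 225, so c = 15.
Foci lie on the vertical axis through the center: (h, k ± c).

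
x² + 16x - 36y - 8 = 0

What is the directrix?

y = -11

Only x is squared. Complete the square in x: (x + 8)² = 36(y + 2).
Vertex (-8, -2); 4p = 36 so p = 9. Opens up.
Directrix is the horizontal line y = k − p = -2 − (9) = -11.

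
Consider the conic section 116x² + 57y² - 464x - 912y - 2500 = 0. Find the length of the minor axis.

Rearranging, 116(x² - 4x) + 57(y² - 16y) = 2500.
Complete the square in x and y: 116(x - 2)² + 57(y - 8)² = 2500 + 464 + 3648 = 6612
Divide through by 6612 to get (x - 2)²/57 + (y - 8)²/116 = 1.
Ellipse, center (2, 8), major axis vertical; a² = 116, b² = 57.
b² = 57 so b = √57; the minor axis has length 2b = 2√57.

2√57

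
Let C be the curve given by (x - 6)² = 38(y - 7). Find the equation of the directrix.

y = -5/2

Vertex (6, 7); 4p = 38 so p = 19/2. Opens up.
Directrix is the horizontal line y = k − p = 7 − (19/2) = -5/2.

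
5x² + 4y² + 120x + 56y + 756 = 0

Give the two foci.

(-12, -7 - 2√2) and (-12, -7 + 2√2)

Collect terms: 5(x² + 24x) + 4(y² + 14y) = -756
Completing the square gives 5(x + 12)² + 4(y + 7)² = -756 + 720 + 196 = 160.
Divide through by 160 to get (x + 12)²/32 + (y + 7)²/40 = 1.
Ellipse, center (-12, -7), major axis vertical; a² = 40, b² = 32.
c² = a² - b² = 40 - 32 = 8, so c = 2√2.
Foci lie on the vertical axis through the center: (h, k ± c).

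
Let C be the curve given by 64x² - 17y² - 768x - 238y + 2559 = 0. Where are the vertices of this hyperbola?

(6, -15) and (6, 1)

Collect terms: 64(x² - 12x) -17(y² + 14y) = -2559
Complete the square: 64(x - 6)² -17(y + 7)² = -2559 + 2304 - 833 = -1088
Divide through by -1088 to get (y + 7)²/64 - (x - 6)²/17 = 1.
Hyperbola, center (6, -7), transverse axis vertical; a² = 64, b² = 17.
a = 8. Vertices at (h, k ± a).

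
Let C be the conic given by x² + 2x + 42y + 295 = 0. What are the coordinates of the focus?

(-1, -35/2)

Only x is squared. Complete the square in x: (x + 1)² = -42(y + 7).
Vertex (-1, -7); 4p = -42 so p = -21/2. Opens down.
Focus is p units from the vertex along the axis: (h, k + p).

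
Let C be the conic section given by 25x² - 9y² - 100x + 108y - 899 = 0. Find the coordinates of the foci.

(2 - √102, 6) and (2 + √102, 6)

Group: 25(x² - 4x) -9(y² - 12y) = 899
25(x - 2)² -9(y - 6)² = 899 + 100 - 324 = 675
Divide through by 675 to get (x - 2)²/27 - (y - 6)²/75 = 1.
Hyperbola, center (2, 6), transverse axis horizontal; a² = 27, b² = 75.
c² = a² + b² = 27 + 75 = 102, so c = √102.
Foci lie on the horizontal axis through the center: (h ± c, k).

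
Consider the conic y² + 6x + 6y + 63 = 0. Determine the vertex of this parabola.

(-9, -3)

Only y is squared. Complete the square in y: (y + 3)² = -6(x + 9).
Vertex (-9, -3); 4p = -6 so p = -3/2. Opens left.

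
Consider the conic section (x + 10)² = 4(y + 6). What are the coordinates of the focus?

Vertex (-10, -6); 4p = 4 so p = 1. Opens up.
Focus is p units from the vertex along the axis: (h, k + p).

(-10, -5)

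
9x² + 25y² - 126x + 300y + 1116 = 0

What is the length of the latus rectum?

Rearranging, 9(x² - 14x) + 25(y² + 12y) = -1116.
Completing the square gives 9(x - 7)² + 25(y + 6)² = -1116 + 441 + 900 = 225.
Divide through by 225 to get (x - 7)²/25 + (y + 6)²/9 = 1.
Ellipse, center (7, -6), major axis horizontal; a² = 25, b² = 9.
Latus rectum length = 2b²/a = 2·9/5 = 18/5.

18/5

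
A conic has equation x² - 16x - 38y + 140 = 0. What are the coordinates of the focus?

Only x is squared. Complete the square in x: (x - 8)² = 38(y - 2).
Vertex (8, 2); 4p = 38 so p = 19/2. Opens up.
Focus is p units from the vertex along the axis: (h, k + p).

(8, 23/2)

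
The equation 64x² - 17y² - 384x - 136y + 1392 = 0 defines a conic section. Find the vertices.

Collect terms: 64(x² - 6x) -17(y² + 8y) = -1392
64(x - 3)² -17(y + 4)² = -1392 + 576 - 272 = -1088
Divide by -1088: (y + 4)²/64 - (x - 3)²/17 = 1
Hyperbola, center (3, -4), transverse axis vertical; a² = 64, b² = 17.
a = 8. Vertices at (h, k ± a).

(3, -12) and (3, 4)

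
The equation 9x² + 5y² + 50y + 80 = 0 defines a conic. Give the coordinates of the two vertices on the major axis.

Rearranging, 9x² + 5(y² + 10y) = -80.
Complete the square: 9x² + 5(y + 5)² = -80 + 0 + 125 = 45
Divide by 45: x²/5 + (y + 5)²/9 = 1
Ellipse, center (0, -5), major axis vertical; a² = 9, b² = 5.
a = 3. Vertices at (h, k ± a).

(0, -8) and (0, -2)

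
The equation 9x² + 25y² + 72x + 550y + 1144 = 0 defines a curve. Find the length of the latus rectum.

Group: 9(x² + 8x) + 25(y² + 22y) = -1144
Completing the square gives 9(x + 4)² + 25(y + 11)² = -1144 + 144 + 3025 = 2025.
Dividing both sides by 2025: (x + 4)²/225 + (y + 11)²/81 = 1
Ellipse, center (-4, -11), major axis horizontal; a² = 225, b² = 81.
Latus rectum length = 2b²/a = 2·81/15 = 54/5.

54/5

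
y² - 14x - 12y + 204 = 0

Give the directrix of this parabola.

x = 17/2

Only y is squared. Complete the square in y: (y - 6)² = 14(x - 12).
Vertex (12, 6); 4p = 14 so p = 7/2. Opens right.
Directrix is the vertical line x = h − p = 12 − (7/2) = 17/2.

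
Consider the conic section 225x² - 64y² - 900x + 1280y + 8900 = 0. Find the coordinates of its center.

(2, 10)

Rearranging, 225(x² - 4x) -64(y² - 20y) = -8900.
Completing the square gives 225(x - 2)² -64(y - 10)² = -8900 + 900 - 6400 = -14400.
Divide through by -14400 to get (y - 10)²/225 - (x - 2)²/64 = 1.
Hyperbola with center (2, 10).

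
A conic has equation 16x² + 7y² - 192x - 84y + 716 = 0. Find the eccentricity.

e = 3/4

16(x² - 12x) + 7(y² - 12y) = -716
16(x - 6)² + 7(y - 6)² = -716 + 576 + 252 = 112
Divide through by 112 to get (x - 6)²/7 + (y - 6)²/16 = 1.
Ellipse, center (6, 6), major axis vertical; a² = 16, b² = 7.
c² = a² - b² = 9, so c = 3.
e = c/a = 3/4.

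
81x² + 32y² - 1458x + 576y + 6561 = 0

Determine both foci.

Group: 81(x² - 18x) + 32(y² + 18y) = -6561
81(x - 9)² + 32(y + 9)² = -6561 + 6561 + 2592 = 2592
Divide through by 2592 to get (x - 9)²/32 + (y + 9)²/81 = 1.
Ellipse, center (9, -9), major axis vertical; a² = 81, b² = 32.
c² = a² - b² = 81 - 32 = 49, so c = 7.
Foci lie on the vertical axis through the center: (h, k ± c).

(9, -16) and (9, -2)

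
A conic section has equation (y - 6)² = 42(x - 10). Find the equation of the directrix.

Vertex (10, 6); 4p = 42 so p = 21/2. Opens right.
Directrix is the vertical line x = h − p = 10 − (21/2) = -1/2.

x = -1/2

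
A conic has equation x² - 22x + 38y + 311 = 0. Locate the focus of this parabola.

(11, -29/2)

Only x is squared. Complete the square in x: (x - 11)² = -38(y + 5).
Vertex (11, -5); 4p = -38 so p = -19/2. Opens down.
Focus is p units from the vertex along the axis: (h, k + p).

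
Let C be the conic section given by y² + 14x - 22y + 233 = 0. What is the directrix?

Only y is squared. Complete the square in y: (y - 11)² = -14(x + 8).
Vertex (-8, 11); 4p = -14 so p = -7/2. Opens left.
Directrix is the vertical line x = h − p = -8 − (-7/2) = -9/2.

x = -9/2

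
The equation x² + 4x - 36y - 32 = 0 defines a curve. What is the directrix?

y = -10

Only x is squared. Complete the square in x: (x + 2)² = 36(y + 1).
Vertex (-2, -1); 4p = 36 so p = 9. Opens up.
Directrix is the horizontal line y = k − p = -1 − (9) = -10.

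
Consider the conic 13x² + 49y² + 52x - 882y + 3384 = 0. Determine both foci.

(-8, 9) and (4, 9)

13(x² + 4x) + 49(y² - 18y) = -3384
Completing the square gives 13(x + 2)² + 49(y - 9)² = -3384 + 52 + 3969 = 637.
Dividing both sides by 637: (x + 2)²/49 + (y - 9)²/13 = 1
Ellipse, center (-2, 9), major axis horizontal; a² = 49, b² = 13.
c² = a² - b² = 49 - 13 = 36, so c = 6.
Foci lie on the horizontal axis through the center: (h ± c, k).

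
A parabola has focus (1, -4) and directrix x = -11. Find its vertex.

(-5, -4)

The vertex is the midpoint between the focus and the directrix along the axis of symmetry.
Axis is horizontal (directrix is vertical). Vertex x-coordinate = (1 + (-11))/2 = -5; y-coordinate = -4.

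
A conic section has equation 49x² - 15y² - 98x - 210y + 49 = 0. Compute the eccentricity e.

Rearranging, 49(x² - 2x) -15(y² + 14y) = -49.
49(x - 1)² -15(y + 7)² = -49 + 49 - 735 = -735
Divide through by -735 to get (y + 7)²/49 - (x - 1)²/15 = 1.
Hyperbola, center (1, -7), transverse axis vertical; a² = 49, b² = 15.
c² = a² + b² = 64, so c = 8.
e = c/a = 8/7.

e = 8/7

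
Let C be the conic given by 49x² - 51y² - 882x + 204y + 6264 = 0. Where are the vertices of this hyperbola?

Rearranging, 49(x² - 18x) -51(y² - 4y) = -6264.
Complete the square: 49(x - 9)² -51(y - 2)² = -6264 + 3969 - 204 = -2499
Divide through by -2499 to get (y - 2)²/49 - (x - 9)²/51 = 1.
Hyperbola, center (9, 2), transverse axis vertical; a² = 49, b² = 51.
a = 7. Vertices at (h, k ± a).

(9, -5) and (9, 9)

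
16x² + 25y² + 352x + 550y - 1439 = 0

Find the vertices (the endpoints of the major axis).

(-31, -11) and (9, -11)

Group: 16(x² + 22x) + 25(y² + 22y) = 1439
Completing the square gives 16(x + 11)² + 25(y + 11)² = 1439 + 1936 + 3025 = 6400.
Dividing both sides by 6400: (x + 11)²/400 + (y + 11)²/256 = 1
Ellipse, center (-11, -11), major axis horizontal; a² = 400, b² = 256.
a = 20. Vertices at (h ± a, k).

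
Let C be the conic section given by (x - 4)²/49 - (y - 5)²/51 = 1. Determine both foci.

Center (4, 5). The positive term is the x-term, so the transverse axis is horizontal; a² = 49, b² = 51.
c² = a² + b² = 49 + 51 = 100, so c = 10.
Foci lie on the horizontal axis through the center: (h ± c, k).

(-6, 5) and (14, 5)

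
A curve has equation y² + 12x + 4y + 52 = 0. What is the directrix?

Only y is squared. Complete the square in y: (y + 2)² = -12(x + 4).
Vertex (-4, -2); 4p = -12 so p = -3. Opens left.
Directrix is the vertical line x = h − p = -4 − (-3) = -1.

x = -1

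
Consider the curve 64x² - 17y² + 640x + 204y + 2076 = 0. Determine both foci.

Group: 64(x² + 10x) -17(y² - 12y) = -2076
Completing the square gives 64(x + 5)² -17(y - 6)² = -2076 + 1600 - 612 = -1088.
Divide by -1088: (y - 6)²/64 - (x + 5)²/17 = 1
Hyperbola, center (-5, 6), transverse axis vertical; a² = 64, b² = 17.
c² = a² + b² = 64 + 17 = 81, so c = 9.
Foci lie on the vertical axis through the center: (h, k ± c).

(-5, -3) and (-5, 15)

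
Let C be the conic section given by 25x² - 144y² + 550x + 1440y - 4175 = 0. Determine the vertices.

Group the x- and y-terms: 25(x² + 22x) -144(y² - 10y) = 4175
Complete the square: 25(x + 11)² -144(y - 5)² = 4175 + 3025 - 3600 = 3600
Dividing both sides by 3600: (x + 11)²/144 - (y - 5)²/25 = 1
Hyperbola, center (-11, 5), transverse axis horizontal; a² = 144, b² = 25.
a = 12. Vertices at (h ± a, k).

(-23, 5) and (1, 5)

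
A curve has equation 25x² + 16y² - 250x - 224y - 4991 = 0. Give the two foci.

(5, -5) and (5, 19)

Group the x- and y-terms: 25(x² - 10x) + 16(y² - 14y) = 4991
Complete the square in x and y: 25(x - 5)² + 16(y - 7)² = 4991 + 625 + 784 = 6400
Divide through by 6400 to get (x - 5)²/256 + (y - 7)²/400 = 1.
Ellipse, center (5, 7), major axis vertical; a² = 400, b² = 256.
c² = a² - b² = 400 - 256 = 144, so c = 12.
Foci lie on the vertical axis through the center: (h, k ± c).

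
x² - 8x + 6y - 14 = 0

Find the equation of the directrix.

y = 13/2

Only x is squared. Complete the square in x: (x - 4)² = -6(y - 5).
Vertex (4, 5); 4p = -6 so p = -3/2. Opens down.
Directrix is the horizontal line y = k − p = 5 − (-3/2) = 13/2.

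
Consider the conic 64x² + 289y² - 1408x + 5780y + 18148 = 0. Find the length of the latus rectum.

Group the x- and y-terms: 64(x² - 22x) + 289(y² + 20y) = -18148
Complete the square in x and y: 64(x - 11)² + 289(y + 10)² = -18148 + 7744 + 28900 = 18496
Divide through by 18496 to get (x - 11)²/289 + (y + 10)²/64 = 1.
Ellipse, center (11, -10), major axis horizontal; a² = 289, b² = 64.
Latus rectum length = 2b²/a = 2·64/17 = 128/17.

128/17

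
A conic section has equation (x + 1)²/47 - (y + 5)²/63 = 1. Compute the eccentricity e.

Center (-1, -5). The positive term is the x-term, so the transverse axis is horizontal; a² = 47, b² = 63.
c² = a² + b² = 110, so c = √110.
e = c/a = √110/√47 = √5170/47.

e = √5170/47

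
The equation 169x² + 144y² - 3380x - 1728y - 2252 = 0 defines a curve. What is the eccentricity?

e = 5/13

169(x² - 20x) + 144(y² - 12y) = 2252
169(x - 10)² + 144(y - 6)² = 2252 + 16900 + 5184 = 24336
Dividing both sides by 24336: (x - 10)²/144 + (y - 6)²/169 = 1
Ellipse, center (10, 6), major axis vertical; a² = 169, b² = 144.
c² = a² - b² = 25, so c = 5.
e = c/a = 5/13.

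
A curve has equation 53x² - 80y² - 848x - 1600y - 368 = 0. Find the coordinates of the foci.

(8, -10 - √133) and (8, -10 + √133)

Collect terms: 53(x² - 16x) -80(y² + 20y) = 368
Completing the square gives 53(x - 8)² -80(y + 10)² = 368 + 3392 - 8000 = -4240.
Dividing both sides by -4240: (y + 10)²/53 - (x - 8)²/80 = 1
Hyperbola, center (8, -10), transverse axis vertical; a² = 53, b² = 80.
c² = a² + b² = 53 + 80 = 133, so c = √133.
Foci lie on the vertical axis through the center: (h, k ± c).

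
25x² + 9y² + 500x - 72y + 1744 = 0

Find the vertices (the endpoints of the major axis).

Group the x- and y-terms: 25(x² + 20x) + 9(y² - 8y) = -1744
Complete the square: 25(x + 10)² + 9(y - 4)² = -1744 + 2500 + 144 = 900
Divide through by 900 to get (x + 10)²/36 + (y - 4)²/100 = 1.
Ellipse, center (-10, 4), major axis vertical; a² = 100, b² = 36.
a = 10. Vertices at (h, k ± a).

(-10, -6) and (-10, 14)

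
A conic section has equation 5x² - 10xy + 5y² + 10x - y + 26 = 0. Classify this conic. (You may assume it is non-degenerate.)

parabola

A = 5, B = -10, C = 5.
Discriminant B² − 4AC = (-10)² − 4·5·5 = 0.
B² − 4AC = 0 ⇒ parabola.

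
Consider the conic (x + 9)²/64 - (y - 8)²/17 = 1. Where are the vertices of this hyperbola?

Center (-9, 8). The positive term is the x-term, so the transverse axis is horizontal; a² = 64, b² = 17.
a = 8. Vertices at (h ± a, k).

(-17, 8) and (-1, 8)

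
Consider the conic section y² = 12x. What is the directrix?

x = -3

Vertex (0, 0); 4p = 12 so p = 3. Opens right.
Directrix is the vertical line x = h − p = 0 − (3) = -3.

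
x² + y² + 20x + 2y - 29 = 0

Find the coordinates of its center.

(-10, -1)

Group the x- and y-terms: (x² + 20x) + (y² + 2y) = 29
(x + 10)² + (y + 1)² = 29 + 100 + 1 = 130
So (x + 10)² + (y + 1)² = 130.
Circle centered at (-10, -1) with r² = 130.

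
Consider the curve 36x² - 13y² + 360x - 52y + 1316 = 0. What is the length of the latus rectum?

Rearranging, 36(x² + 10x) -13(y² + 4y) = -1316.
Complete the square in x and y: 36(x + 5)² -13(y + 2)² = -1316 + 900 - 52 = -468
Divide through by -468 to get (y + 2)²/36 - (x + 5)²/13 = 1.
Hyperbola, center (-5, -2), transverse axis vertical; a² = 36, b² = 13.
Latus rectum length = 2b²/a = 2·13/6 = 13/3.

13/3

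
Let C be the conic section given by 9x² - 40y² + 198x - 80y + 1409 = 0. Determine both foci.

Collect terms: 9(x² + 22x) -40(y² + 2y) = -1409
9(x + 11)² -40(y + 1)² = -1409 + 1089 - 40 = -360
Divide by -360: (y + 1)²/9 - (x + 11)²/40 = 1
Hyperbola, center (-11, -1), transverse axis vertical; a² = 9, b² = 40.
c² = a² + b² = 9 + 40 = 49, so c = 7.
Foci lie on the vertical axis through the center: (h, k ± c).

(-11, -8) and (-11, 6)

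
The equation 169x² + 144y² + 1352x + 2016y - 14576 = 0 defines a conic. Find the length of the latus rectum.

Group the x- and y-terms: 169(x² + 8x) + 144(y² + 14y) = 14576
169(x + 4)² + 144(y + 7)² = 14576 + 2704 + 7056 = 24336
Divide by 24336: (x + 4)²/144 + (y + 7)²/169 = 1
Ellipse, center (-4, -7), major axis vertical; a² = 169, b² = 144.
Latus rectum length = 2b²/a = 2·144/13 = 288/13.

288/13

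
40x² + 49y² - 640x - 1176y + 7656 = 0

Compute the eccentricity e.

Rearranging, 40(x² - 16x) + 49(y² - 24y) = -7656.
Complete the square in x and y: 40(x - 8)² + 49(y - 12)² = -7656 + 2560 + 7056 = 1960
Dividing both sides by 1960: (x - 8)²/49 + (y - 12)²/40 = 1
Ellipse, center (8, 12), major axis horizontal; a² = 49, b² = 40.
c² = a² - b² = 9, so c = 3.
e = c/a = 3/7.

e = 3/7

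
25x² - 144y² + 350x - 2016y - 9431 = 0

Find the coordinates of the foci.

(-20, -7) and (6, -7)

Collect terms: 25(x² + 14x) -144(y² + 14y) = 9431
Complete the square in x and y: 25(x + 7)² -144(y + 7)² = 9431 + 1225 - 7056 = 3600
Divide through by 3600 to get (x + 7)²/144 - (y + 7)²/25 = 1.
Hyperbola, center (-7, -7), transverse axis horizontal; a² = 144, b² = 25.
c² = a² + b² = 144 + 25 = 169, so c = 13.
Foci lie on the horizontal axis through the center: (h ± c, k).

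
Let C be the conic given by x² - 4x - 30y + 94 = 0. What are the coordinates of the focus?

(2, 21/2)

Only x is squared. Complete the square in x: (x - 2)² = 30(y - 3).
Vertex (2, 3); 4p = 30 so p = 15/2. Opens up.
Focus is p units from the vertex along the axis: (h, k + p).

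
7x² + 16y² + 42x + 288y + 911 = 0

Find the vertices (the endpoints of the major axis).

(-11, -9) and (5, -9)

7(x² + 6x) + 16(y² + 18y) = -911
7(x + 3)² + 16(y + 9)² = -911 + 63 + 1296 = 448
Dividing both sides by 448: (x + 3)²/64 + (y + 9)²/28 = 1
Ellipse, center (-3, -9), major axis horizontal; a² = 64, b² = 28.
a = 8. Vertices at (h ± a, k).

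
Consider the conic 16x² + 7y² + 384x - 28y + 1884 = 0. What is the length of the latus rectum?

Collect terms: 16(x² + 24x) + 7(y² - 4y) = -1884
Complete the square in x and y: 16(x + 12)² + 7(y - 2)² = -1884 + 2304 + 28 = 448
Divide through by 448 to get (x + 12)²/28 + (y - 2)²/64 = 1.
Ellipse, center (-12, 2), major axis vertical; a² = 64, b² = 28.
Latus rectum length = 2b²/a = 2·28/8 = 7.

7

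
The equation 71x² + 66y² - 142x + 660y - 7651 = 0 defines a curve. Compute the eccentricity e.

e = √355/71

Collect terms: 71(x² - 2x) + 66(y² + 10y) = 7651
Complete the square: 71(x - 1)² + 66(y + 5)² = 7651 + 71 + 1650 = 9372
Divide through by 9372 to get (x - 1)²/132 + (y + 5)²/142 = 1.
Ellipse, center (1, -5), major axis vertical; a² = 142, b² = 132.
c² = a² - b² = 10, so c = √10.
e = c/a = √10/√142 = √355/71.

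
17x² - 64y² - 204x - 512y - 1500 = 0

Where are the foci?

(-3, -4) and (15, -4)

Collect terms: 17(x² - 12x) -64(y² + 8y) = 1500
Complete the square in x and y: 17(x - 6)² -64(y + 4)² = 1500 + 612 - 1024 = 1088
Divide through by 1088 to get (x - 6)²/64 - (y + 4)²/17 = 1.
Hyperbola, center (6, -4), transverse axis horizontal; a² = 64, b² = 17.
c² = a² + b² = 64 + 17 = 81, so c = 9.
Foci lie on the horizontal axis through the center: (h ± c, k).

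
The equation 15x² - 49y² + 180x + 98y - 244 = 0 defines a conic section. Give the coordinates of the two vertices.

(-13, 1) and (1, 1)

Group: 15(x² + 12x) -49(y² - 2y) = 244
Completing the square gives 15(x + 6)² -49(y - 1)² = 244 + 540 - 49 = 735.
Divide by 735: (x + 6)²/49 - (y - 1)²/15 = 1
Hyperbola, center (-6, 1), transverse axis horizontal; a² = 49, b² = 15.
a = 7. Vertices at (h ± a, k).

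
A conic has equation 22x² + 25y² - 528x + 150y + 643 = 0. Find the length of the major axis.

10√5

Group: 22(x² - 24x) + 25(y² + 6y) = -643
22(x - 12)² + 25(y + 3)² = -643 + 3168 + 225 = 2750
Divide by 2750: (x - 12)²/125 + (y + 3)²/110 = 1
Ellipse, center (12, -3), major axis horizontal; a² = 125, b² = 110.
a² = 125 so a = 5√5; the major axis has length 2a = 10√5.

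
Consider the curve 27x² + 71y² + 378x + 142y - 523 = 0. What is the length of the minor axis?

27(x² + 14x) + 71(y² + 2y) = 523
Complete the square: 27(x + 7)² + 71(y + 1)² = 523 + 1323 + 71 = 1917
Divide through by 1917 to get (x + 7)²/71 + (y + 1)²/27 = 1.
Ellipse, center (-7, -1), major axis horizontal; a² = 71, b² = 27.
b² = 27 so b = 3√3; the minor axis has length 2b = 6√3.

6√3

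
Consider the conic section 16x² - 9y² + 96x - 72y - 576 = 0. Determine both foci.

(-13, -4) and (7, -4)

Group: 16(x² + 6x) -9(y² + 8y) = 576
16(x + 3)² -9(y + 4)² = 576 + 144 - 144 = 576
Divide by 576: (x + 3)²/36 - (y + 4)²/64 = 1
Hyperbola, center (-3, -4), transverse axis horizontal; a² = 36, b² = 64.
c² = a² + b² = 36 + 64 = 100, so c = 10.
Foci lie on the horizontal axis through the center: (h ± c, k).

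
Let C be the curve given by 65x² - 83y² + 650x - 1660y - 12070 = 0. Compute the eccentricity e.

e = 2√3071/83

Rearranging, 65(x² + 10x) -83(y² + 20y) = 12070.
Complete the square in x and y: 65(x + 5)² -83(y + 10)² = 12070 + 1625 - 8300 = 5395
Dividing both sides by 5395: (x + 5)²/83 - (y + 10)²/65 = 1
Hyperbola, center (-5, -10), transverse axis horizontal; a² = 83, b² = 65.
c² = a² + b² = 148, so c = 2√37.
e = c/a = 2√37/√83 = 2√3071/83.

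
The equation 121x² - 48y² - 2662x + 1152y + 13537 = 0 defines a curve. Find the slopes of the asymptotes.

11√3/12 and -11√3/12

121(x² - 22x) -48(y² - 24y) = -13537
Complete the square: 121(x - 11)² -48(y - 12)² = -13537 + 14641 - 6912 = -5808
Dividing both sides by -5808: (y - 12)²/121 - (x - 11)²/48 = 1
Hyperbola, center (11, 12), transverse axis vertical; a² = 121, b² = 48.
For a vertical hyperbola the asymptotes have slope ±a/b.
Here that is ±11/4√3 = ±11√3/12.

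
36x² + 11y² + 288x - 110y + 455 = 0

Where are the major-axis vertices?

(-4, -1) and (-4, 11)

Group the x- and y-terms: 36(x² + 8x) + 11(y² - 10y) = -455
Completing the square gives 36(x + 4)² + 11(y - 5)² = -455 + 576 + 275 = 396.
Divide by 396: (x + 4)²/11 + (y - 5)²/36 = 1
Ellipse, center (-4, 5), major axis vertical; a² = 36, b² = 11.
a = 6. Vertices at (h, k ± a).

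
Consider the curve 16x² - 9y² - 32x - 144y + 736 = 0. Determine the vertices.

(1, -20) and (1, 4)

16(x² - 2x) -9(y² + 16y) = -736
Complete the square: 16(x - 1)² -9(y + 8)² = -736 + 16 - 576 = -1296
Divide by -1296: (y + 8)²/144 - (x - 1)²/81 = 1
Hyperbola, center (1, -8), transverse axis vertical; a² = 144, b² = 81.
a = 12. Vertices at (h, k ± a).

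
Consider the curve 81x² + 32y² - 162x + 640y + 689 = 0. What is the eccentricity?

Collect terms: 81(x² - 2x) + 32(y² + 20y) = -689
81(x - 1)² + 32(y + 10)² = -689 + 81 + 3200 = 2592
Divide by 2592: (x - 1)²/32 + (y + 10)²/81 = 1
Ellipse, center (1, -10), major axis vertical; a² = 81, b² = 32.
c² = a² - b² = 49, so c = 7.
e = c/a = 7/9.

e = 7/9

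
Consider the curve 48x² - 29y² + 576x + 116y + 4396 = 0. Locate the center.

Group: 48(x² + 12x) -29(y² - 4y) = -4396
48(x + 6)² -29(y - 2)² = -4396 + 1728 - 116 = -2784
Dividing both sides by -2784: (y - 2)²/96 - (x + 6)²/58 = 1
Hyperbola with center (-6, 2).

(-6, 2)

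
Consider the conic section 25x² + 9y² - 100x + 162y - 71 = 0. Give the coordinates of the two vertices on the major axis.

(2, -19) and (2, 1)

Collect terms: 25(x² - 4x) + 9(y² + 18y) = 71
Complete the square in x and y: 25(x - 2)² + 9(y + 9)² = 71 + 100 + 729 = 900
Divide by 900: (x - 2)²/36 + (y + 9)²/100 = 1
Ellipse, center (2, -9), major axis vertical; a² = 100, b² = 36.
a = 10. Vertices at (h, k ± a).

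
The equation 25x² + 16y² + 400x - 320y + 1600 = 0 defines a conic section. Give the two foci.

(-8, 4) and (-8, 16)

Group the x- and y-terms: 25(x² + 16x) + 16(y² - 20y) = -1600
25(x + 8)² + 16(y - 10)² = -1600 + 1600 + 1600 = 1600
Dividing both sides by 1600: (x + 8)²/64 + (y - 10)²/100 = 1
Ellipse, center (-8, 10), major axis vertical; a² = 100, b² = 64.
c² = a² - b² = 100 - 64 = 36, so c = 6.
Foci lie on the vertical axis through the center: (h, k ± c).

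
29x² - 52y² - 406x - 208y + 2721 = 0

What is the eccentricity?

Collect terms: 29(x² - 14x) -52(y² + 4y) = -2721
Completing the square gives 29(x - 7)² -52(y + 2)² = -2721 + 1421 - 208 = -1508.
Divide by -1508: (y + 2)²/29 - (x - 7)²/52 = 1
Hyperbola, center (7, -2), transverse axis vertical; a² = 29, b² = 52.
c² = a² + b² = 81, so c = 9.
e = c/a = 9/√29 = 9√29/29.

e = 9√29/29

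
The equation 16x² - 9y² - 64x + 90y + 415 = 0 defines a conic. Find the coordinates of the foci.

16(x² - 4x) -9(y² - 10y) = -415
Completing the square gives 16(x - 2)² -9(y - 5)² = -415 + 64 - 225 = -576.
Divide through by -576 to get (y - 5)²/64 - (x - 2)²/36 = 1.
Hyperbola, center (2, 5), transverse axis vertical; a² = 64, b² = 36.
c² = a² + b² = 64 + 36 = 100, so c = 10.
Foci lie on the vertical axis through the center: (h, k ± c).

(2, -5) and (2, 15)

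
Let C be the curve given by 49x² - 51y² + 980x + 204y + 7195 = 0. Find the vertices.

(-10, -5) and (-10, 9)

Collect terms: 49(x² + 20x) -51(y² - 4y) = -7195
Complete the square: 49(x + 10)² -51(y - 2)² = -7195 + 4900 - 204 = -2499
Divide by -2499: (y - 2)²/49 - (x + 10)²/51 = 1
Hyperbola, center (-10, 2), transverse axis vertical; a² = 49, b² = 51.
a = 7. Vertices at (h, k ± a).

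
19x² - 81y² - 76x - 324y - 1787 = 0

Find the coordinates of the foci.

(-8, -2) and (12, -2)

Rearranging, 19(x² - 4x) -81(y² + 4y) = 1787.
Completing the square gives 19(x - 2)² -81(y + 2)² = 1787 + 76 - 324 = 1539.
Dividing both sides by 1539: (x - 2)²/81 - (y + 2)²/19 = 1
Hyperbola, center (2, -2), transverse axis horizontal; a² = 81, b² = 19.
c² = a² + b² = 81 + 19 = 100, so c = 10.
Foci lie on the horizontal axis through the center: (h ± c, k).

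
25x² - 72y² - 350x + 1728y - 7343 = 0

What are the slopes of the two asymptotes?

25(x² - 14x) -72(y² - 24y) = 7343
25(x - 7)² -72(y - 12)² = 7343 + 1225 - 10368 = -1800
Divide by -1800: (y - 12)²/25 - (x - 7)²/72 = 1
Hyperbola, center (7, 12), transverse axis vertical; a² = 25, b² = 72.
For a vertical hyperbola the asymptotes have slope ±a/b.
Here that is ±5/6√2 = ±5√2/12.

5√2/12 and -5√2/12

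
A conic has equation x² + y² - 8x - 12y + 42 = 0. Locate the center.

(x² - 8x) + (y² - 12y) = -42
Completing the square gives (x - 4)² + (y - 6)² = -42 + 16 + 36 = 10.
So (x - 4)² + (y - 6)² = 10.
Circle centered at (4, 6) with r² = 10.

(4, 6)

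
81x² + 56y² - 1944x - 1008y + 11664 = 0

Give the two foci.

Rearranging, 81(x² - 24x) + 56(y² - 18y) = -11664.
Completing the square gives 81(x - 12)² + 56(y - 9)² = -11664 + 11664 + 4536 = 4536.
Divide by 4536: (x - 12)²/56 + (y - 9)²/81 = 1
Ellipse, center (12, 9), major axis vertical; a² = 81, b² = 56.
c² = a² - b² = 81 - 56 = 25, so c = 5.
Foci lie on the vertical axis through the center: (h, k ± c).

(12, 4) and (12, 14)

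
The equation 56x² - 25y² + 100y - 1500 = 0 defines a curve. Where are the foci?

Rearranging, 56x² -25(y² - 4y) = 1500.
Complete the square in x and y: 56x² -25(y - 2)² = 1500 + 0 - 100 = 1400
Divide through by 1400 to get x²/25 - (y - 2)²/56 = 1.
Hyperbola, center (0, 2), transverse axis horizontal; a² = 25, b² = 56.
c² = a² + b² = 25 + 56 = 81, so c = 9.
Foci lie on the horizontal axis through the center: (h ± c, k).

(-9, 2) and (9, 2)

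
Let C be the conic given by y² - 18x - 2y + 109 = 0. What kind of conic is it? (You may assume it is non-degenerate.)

parabola

No xy term. Coefficients of x² and y² are A = 0, C = 1.
Exactly one squared variable ⇒ parabola.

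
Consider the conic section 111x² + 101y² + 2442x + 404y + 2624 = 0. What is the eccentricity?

Group the x- and y-terms: 111(x² + 22x) + 101(y² + 4y) = -2624
Complete the square: 111(x + 11)² + 101(y + 2)² = -2624 + 13431 + 404 = 11211
Divide by 11211: (x + 11)²/101 + (y + 2)²/111 = 1
Ellipse, center (-11, -2), major axis vertical; a² = 111, b² = 101.
c² = a² - b² = 10, so c = √10.
e = c/a = √10/√111 = √1110/111.

e = √1110/111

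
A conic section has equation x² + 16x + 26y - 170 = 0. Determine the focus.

(-8, 5/2)

Only x is squared. Complete the square in x: (x + 8)² = -26(y - 9).
Vertex (-8, 9); 4p = -26 so p = -13/2. Opens down.
Focus is p units from the vertex along the axis: (h, k + p).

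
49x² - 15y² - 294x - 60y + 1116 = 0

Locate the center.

(3, -2)

Group the x- and y-terms: 49(x² - 6x) -15(y² + 4y) = -1116
Complete the square: 49(x - 3)² -15(y + 2)² = -1116 + 441 - 60 = -735
Dividing both sides by -735: (y + 2)²/49 - (x - 3)²/15 = 1
Hyperbola with center (3, -2).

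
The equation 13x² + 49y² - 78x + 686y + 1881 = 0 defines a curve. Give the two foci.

Group the x- and y-terms: 13(x² - 6x) + 49(y² + 14y) = -1881
Complete the square in x and y: 13(x - 3)² + 49(y + 7)² = -1881 + 117 + 2401 = 637
Divide by 637: (x - 3)²/49 + (y + 7)²/13 = 1
Ellipse, center (3, -7), major axis horizontal; a² = 49, b² = 13.
c² = a² - b² = 49 - 13 = 36, so c = 6.
Foci lie on the horizontal axis through the center: (h ± c, k).

(-3, -7) and (9, -7)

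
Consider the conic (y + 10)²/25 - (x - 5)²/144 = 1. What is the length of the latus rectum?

288/5

Center (5, -10). The positive term is the y-term, so the transverse axis is vertical; a² = 25, b² = 144.
Latus rectum length = 2b²/a = 2·144/5 = 288/5.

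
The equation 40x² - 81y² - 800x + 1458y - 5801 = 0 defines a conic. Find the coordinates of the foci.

Collect terms: 40(x² - 20x) -81(y² - 18y) = 5801
Complete the square in x and y: 40(x - 10)² -81(y - 9)² = 5801 + 4000 - 6561 = 3240
Divide through by 3240 to get (x - 10)²/81 - (y - 9)²/40 = 1.
Hyperbola, center (10, 9), transverse axis horizontal; a² = 81, b² = 40.
c² = a² + b² = 81 + 40 = 121, so c = 11.
Foci lie on the horizontal axis through the center: (h ± c, k).

(-1, 9) and (21, 9)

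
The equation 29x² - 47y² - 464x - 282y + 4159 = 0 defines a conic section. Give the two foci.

Rearranging, 29(x² - 16x) -47(y² + 6y) = -4159.
29(x - 8)² -47(y + 3)² = -4159 + 1856 - 423 = -2726
Divide by -2726: (y + 3)²/58 - (x - 8)²/94 = 1
Hyperbola, center (8, -3), transverse axis vertical; a² = 58, b² = 94.
c² = a² + b² = 58 + 94 = 152, so c = 2√38.
Foci lie on the vertical axis through the center: (h, k ± c).

(8, -3 - 2√38) and (8, -3 + 2√38)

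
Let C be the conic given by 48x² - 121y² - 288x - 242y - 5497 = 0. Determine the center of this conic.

(3, -1)

Group: 48(x² - 6x) -121(y² + 2y) = 5497
Completing the square gives 48(x - 3)² -121(y + 1)² = 5497 + 432 - 121 = 5808.
Divide by 5808: (x - 3)²/121 - (y + 1)²/48 = 1
Hyperbola with center (3, -1).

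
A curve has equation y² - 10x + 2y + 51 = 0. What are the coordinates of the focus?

Only y is squared. Complete the square in y: (y + 1)² = 10(x - 5).
Vertex (5, -1); 4p = 10 so p = 5/2. Opens right.
Focus is p units from the vertex along the axis: (h + p, k).

(15/2, -1)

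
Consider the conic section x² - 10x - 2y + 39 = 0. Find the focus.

(5, 15/2)

Only x is squared. Complete the square in x: (x - 5)² = 2(y - 7).
Vertex (5, 7); 4p = 2 so p = 1/2. Opens up.
Focus is p units from the vertex along the axis: (h, k + p).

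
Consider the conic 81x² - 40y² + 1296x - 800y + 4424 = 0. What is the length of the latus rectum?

80/9

81(x² + 16x) -40(y² + 20y) = -4424
81(x + 8)² -40(y + 10)² = -4424 + 5184 - 4000 = -3240
Divide by -3240: (y + 10)²/81 - (x + 8)²/40 = 1
Hyperbola, center (-8, -10), transverse axis vertical; a² = 81, b² = 40.
Latus rectum length = 2b²/a = 2·40/9 = 80/9.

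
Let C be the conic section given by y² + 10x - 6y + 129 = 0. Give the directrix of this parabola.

Only y is squared. Complete the square in y: (y - 3)² = -10(x + 12).
Vertex (-12, 3); 4p = -10 so p = -5/2. Opens left.
Directrix is the vertical line x = h − p = -12 − (-5/2) = -19/2.

x = -19/2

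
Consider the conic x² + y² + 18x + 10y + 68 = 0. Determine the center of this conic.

Group: (x² + 18x) + (y² + 10y) = -68
(x + 9)² + (y + 5)² = -68 + 81 + 25 = 38
So (x + 9)² + (y + 5)² = 38.
Circle centered at (-9, -5) with r² = 38.

(-9, -5)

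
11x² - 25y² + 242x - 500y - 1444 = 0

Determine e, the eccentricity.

e = 6/5

11(x² + 22x) -25(y² + 20y) = 1444
Complete the square in x and y: 11(x + 11)² -25(y + 10)² = 1444 + 1331 - 2500 = 275
Divide by 275: (x + 11)²/25 - (y + 10)²/11 = 1
Hyperbola, center (-11, -10), transverse axis horizontal; a² = 25, b² = 11.
c² = a² + b² = 36, so c = 6.
e = c/a = 6/5.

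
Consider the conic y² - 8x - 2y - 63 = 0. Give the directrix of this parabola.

Only y is squared. Complete the square in y: (y - 1)² = 8(x + 8).
Vertex (-8, 1); 4p = 8 so p = 2. Opens right.
Directrix is the vertical line x = h − p = -8 − (2) = -10.

x = -10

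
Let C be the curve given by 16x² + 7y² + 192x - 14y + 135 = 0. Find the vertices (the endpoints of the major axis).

(-6, -7) and (-6, 9)

Collect terms: 16(x² + 12x) + 7(y² - 2y) = -135
Complete the square: 16(x + 6)² + 7(y - 1)² = -135 + 576 + 7 = 448
Divide through by 448 to get (x + 6)²/28 + (y - 1)²/64 = 1.
Ellipse, center (-6, 1), major axis vertical; a² = 64, b² = 28.
a = 8. Vertices at (h, k ± a).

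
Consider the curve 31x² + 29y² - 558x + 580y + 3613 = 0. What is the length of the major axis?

2√62

31(x² - 18x) + 29(y² + 20y) = -3613
Completing the square gives 31(x - 9)² + 29(y + 10)² = -3613 + 2511 + 2900 = 1798.
Dividing both sides by 1798: (x - 9)²/58 + (y + 10)²/62 = 1
Ellipse, center (9, -10), major axis vertical; a² = 62, b² = 58.
a² = 62 so a = √62; the major axis has length 2a = 2√62.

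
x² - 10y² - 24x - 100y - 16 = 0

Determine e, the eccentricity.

(x² - 24x) -10(y² + 10y) = 16
Complete the square: (x - 12)² -10(y + 5)² = 16 + 144 - 250 = -90
Divide through by -90 to get (y + 5)²/9 - (x - 12)²/90 = 1.
Hyperbola, center (12, -5), transverse axis vertical; a² = 9, b² = 90.
c² = a² + b² = 99, so c = 3√11.
e = c/a = 3√11/3 = √11.

e = √11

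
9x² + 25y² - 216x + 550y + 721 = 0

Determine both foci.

Group: 9(x² - 24x) + 25(y² + 22y) = -721
9(x - 12)² + 25(y + 11)² = -721 + 1296 + 3025 = 3600
Dividing both sides by 3600: (x - 12)²/400 + (y + 11)²/144 = 1
Ellipse, center (12, -11), major axis horizontal; a² = 400, b² = 144.
c² = a² - b² = 400 - 144 = 256, so c = 16.
Foci lie on the horizontal axis through the center: (h ± c, k).

(-4, -11) and (28, -11)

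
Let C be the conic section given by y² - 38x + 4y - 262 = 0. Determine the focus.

(5/2, -2)

Only y is squared. Complete the square in y: (y + 2)² = 38(x + 7).
Vertex (-7, -2); 4p = 38 so p = 19/2. Opens right.
Focus is p units from the vertex along the axis: (h + p, k).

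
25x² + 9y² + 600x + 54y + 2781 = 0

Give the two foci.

(-12, -11) and (-12, 5)

Rearranging, 25(x² + 24x) + 9(y² + 6y) = -2781.
Complete the square in x and y: 25(x + 12)² + 9(y + 3)² = -2781 + 3600 + 81 = 900
Dividing both sides by 900: (x + 12)²/36 + (y + 3)²/100 = 1
Ellipse, center (-12, -3), major axis vertical; a² = 100, b² = 36.
c² = a² - b² = 100 - 36 = 64, so c = 8.
Foci lie on the vertical axis through the center: (h, k ± c).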